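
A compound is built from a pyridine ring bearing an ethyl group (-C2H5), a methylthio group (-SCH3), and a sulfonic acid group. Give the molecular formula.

C8H11NO3S2

Atom tally by fragment:
  pyridine ring core → C:5 H:5 N:1
  (− 3 ring H displaced by substituents)
  + C2H5 → C:2 H:5
  + SCH3 → C:1 H:3 S:1
  + SO3H → S:1 O:3 H:1
Element totals:
  C: 8
  H: 11
  N: 1
  O: 3
  S: 2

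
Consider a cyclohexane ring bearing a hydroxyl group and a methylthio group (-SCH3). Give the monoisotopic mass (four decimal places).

146.0765

Atom tally by fragment:
  cyclohexane ring core → C:6 H:12
  (− 2 ring H displaced by substituents)
  + OH → O:1 H:1
  + SCH3 → C:1 H:3 S:1
Element totals:
  C: 7
  H: 14
  O: 1
  S: 1
Molecular formula: C7H14OS.
  M = 7(12.0) + 14(1.007825) + 15.994915 + 31.972071
    = 84.000000 + 14.109550 + 15.994915 + 31.972071 = 146.076536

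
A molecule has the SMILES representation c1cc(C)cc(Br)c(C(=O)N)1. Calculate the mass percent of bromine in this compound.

37.33%

Atom tally by fragment:
  benzene ring core → C:6 H:6
  (− 3 ring H displaced by substituents)
  + CH3 → C:1 H:3
  + Br → Br:1
  + CONH2 → C:1 H:2 O:1 N:1
Element totals:
  C: 8
  H: 8
  Br: 1
  N: 1
  O: 1
Molecular formula: C8H8BrNO.
Molar mass = 214.062 g/mol.
Mass from Br: 1 × 79.904 = 79.904 g/mol.
%Br = 79.904 / 214.062 × 100 = 37.33%.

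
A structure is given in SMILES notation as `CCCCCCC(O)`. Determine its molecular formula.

C7H16O

Atom tally by fragment:
  CH3 → C:1 H:3
  CH2 → C:1 H:2
  CH2 → C:1 H:2
  CH2 → C:1 H:2
  CH2 → C:1 H:2
  CH2 → C:1 H:2
  CH2OH → C:1 H:3 O:1
Element totals:
  C: 7
  H: 16
  O: 1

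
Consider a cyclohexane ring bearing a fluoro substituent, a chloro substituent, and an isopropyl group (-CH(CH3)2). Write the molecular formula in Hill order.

Atom tally by fragment:
  cyclohexane ring core → C:6 H:12
  (− 3 ring H displaced by substituents)
  + F → F:1
  + Cl → Cl:1
  + CH(CH3)2 → C:3 H:7
Element totals:
  C: 9
  H: 16
  Cl: 1
  F: 1

C9H16ClF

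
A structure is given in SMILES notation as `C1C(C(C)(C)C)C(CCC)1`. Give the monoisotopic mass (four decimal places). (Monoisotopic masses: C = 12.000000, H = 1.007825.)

140.1565

Atom tally by fragment:
  cyclopropane ring core → C:3 H:6
  (− 2 ring H displaced by substituents)
  + C(CH3)3 → C:4 H:9
  + CH2CH2CH3 → C:3 H:7
Element totals:
  C: 10
  H: 20
Molecular formula: C10H20.
  M = 10(12.0) + 20(1.007825)
    = 120.000000 + 20.156500 = 140.156500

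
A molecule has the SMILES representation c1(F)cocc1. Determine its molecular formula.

Atom tally by fragment:
  furan ring core → C:4 H:4 O:1
  (− 1 ring H displaced by substituents)
  + F → F:1
Element totals:
  C: 4
  H: 3
  F: 1
  O: 1

C4H3FO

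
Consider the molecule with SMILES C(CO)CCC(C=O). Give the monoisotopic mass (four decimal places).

Atom tally by fragment:
  HOCH2CH2 → C:2 H:5 O:1
  CH2 → C:1 H:2
  CH2 → C:1 H:2
  CH2CHO → C:2 H:3 O:1
Element totals:
  C: 6
  H: 12
  O: 2
Molecular formula: C6H12O2.
  M = 6(12.0) + 12(1.007825) + 2(15.994915)
    = 72.000000 + 12.093900 + 31.989830 = 116.083730

116.0837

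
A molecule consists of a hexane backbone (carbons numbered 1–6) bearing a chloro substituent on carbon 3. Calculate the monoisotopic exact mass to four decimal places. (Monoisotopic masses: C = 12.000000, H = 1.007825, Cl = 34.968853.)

Atom tally by fragment:
  CH3 → C:1 H:3
  CH2 → C:1 H:2
  CH(Cl) → C:1 H:1 Cl:1
  CH2 → C:1 H:2
  CH2 → C:1 H:2
  CH3 → C:1 H:3
Element totals:
  C: 6
  H: 13
  Cl: 1
Molecular formula: C6H13Cl.
  M = 6(12.0) + 13(1.007825) + 34.968853
    = 72.000000 + 13.101725 + 34.968853 = 120.070578

120.0706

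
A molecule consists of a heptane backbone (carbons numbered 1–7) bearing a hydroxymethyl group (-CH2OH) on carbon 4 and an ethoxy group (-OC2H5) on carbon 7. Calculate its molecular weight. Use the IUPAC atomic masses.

174.28 g/mol

Atom tally by fragment:
  CH3 → C:1 H:3
  CH2 → C:1 H:2
  CH2 → C:1 H:2
  CH(CH2OH) → C:2 H:4 O:1
  CH2 → C:1 H:2
  CH2 → C:1 H:2
  CH2OC2H5 → C:3 H:7 O:1
Element totals:
  C: 10
  H: 22
  O: 2
Molecular formula: C10H22O2.
  M = 10(12.011) + 22(1.008) + 2(15.999)
    = 120.110 + 22.176 + 31.998 = 174.284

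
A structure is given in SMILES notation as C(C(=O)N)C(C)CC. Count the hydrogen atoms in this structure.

13

Atom tally by fragment:
  H2NOCCH2 → C:2 H:4 O:1 N:1
  CH(CH3) → C:2 H:4
  CH2 → C:1 H:2
  CH3 → C:1 H:3
Element totals:
  C: 6
  H: 13
  N: 1
  O: 1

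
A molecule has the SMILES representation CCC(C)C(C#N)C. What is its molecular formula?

C7H13N

Atom tally by fragment:
  CH3 → C:1 H:3
  CH2 → C:1 H:2
  CH(CH3) → C:2 H:4
  CH(CN) → C:2 H:1 N:1
  CH3 → C:1 H:3
Element totals:
  C: 7
  H: 13
  N: 1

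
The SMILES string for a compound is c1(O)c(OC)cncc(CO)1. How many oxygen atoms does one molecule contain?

Atom tally by fragment:
  pyridine ring core → C:5 H:5 N:1
  (− 3 ring H displaced by substituents)
  + OH → O:1 H:1
  + OCH3 → C:1 H:3 O:1
  + CH2OH → C:1 H:3 O:1
Element totals:
  C: 7
  H: 9
  N: 1
  O: 3

3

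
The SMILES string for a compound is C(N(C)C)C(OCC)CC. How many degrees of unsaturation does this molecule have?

Atom tally by fragment:
  (CH3)2NCH2 → C:3 H:8 N:1
  CH(OC2H5) → C:3 H:6 O:1
  CH2 → C:1 H:2
  CH3 → C:1 H:3
Element totals:
  C: 8
  H: 19
  N: 1
  O: 1
Molecular formula: C8H19NO.
DoU = (2C + 2 + N − H − X) / 2 = (2·8 + 2 + 1 − 19 − 0) / 2 = 0.

0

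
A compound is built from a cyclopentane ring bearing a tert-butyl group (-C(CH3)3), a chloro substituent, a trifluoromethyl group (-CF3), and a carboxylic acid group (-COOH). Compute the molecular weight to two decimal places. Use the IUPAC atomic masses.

Atom tally by fragment:
  cyclopentane ring core → C:5 H:10
  (− 4 ring H displaced by substituents)
  + C(CH3)3 → C:4 H:9
  + Cl → Cl:1
  + CF3 → C:1 F:3
  + COOH → C:1 H:1 O:2
Element totals:
  C: 11
  H: 16
  Cl: 1
  F: 3
  O: 2
Molecular formula: C11H16ClF3O2.
  M = 11(12.011) + 16(1.008) + 35.45 + 3(18.998) + 2(15.999)
    = 132.121 + 16.128 + 35.450 + 56.994 + 31.998 = 272.691

272.69 g/mol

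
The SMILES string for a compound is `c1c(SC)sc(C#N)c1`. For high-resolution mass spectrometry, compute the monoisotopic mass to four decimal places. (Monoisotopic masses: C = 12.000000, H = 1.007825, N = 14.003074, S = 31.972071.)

Atom tally by fragment:
  thiophene ring core → C:4 H:4 S:1
  (− 2 ring H displaced by substituents)
  + SCH3 → C:1 H:3 S:1
  + CN → C:1 N:1
Element totals:
  C: 6
  H: 5
  N: 1
  S: 2
Molecular formula: C6H5NS2.
  M = 6(12.0) + 5(1.007825) + 14.003074 + 2(31.972071)
    = 72.000000 + 5.039125 + 14.003074 + 63.944142 = 154.986341

154.9863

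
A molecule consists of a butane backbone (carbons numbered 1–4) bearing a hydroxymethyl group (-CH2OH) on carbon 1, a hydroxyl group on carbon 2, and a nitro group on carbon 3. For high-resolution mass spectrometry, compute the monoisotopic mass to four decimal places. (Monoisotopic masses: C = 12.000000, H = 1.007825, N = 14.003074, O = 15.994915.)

Atom tally by fragment:
  HOCH2CH2 → C:2 H:5 O:1
  CH(OH) → C:1 H:2 O:1
  CH(NO2) → C:1 H:1 N:1 O:2
  CH3 → C:1 H:3
Element totals:
  C: 5
  H: 11
  N: 1
  O: 4
Molecular formula: C5H11NO4.
  M = 5(12.0) + 11(1.007825) + 14.003074 + 4(15.994915)
    = 60.000000 + 11.086075 + 14.003074 + 63.979660 = 149.068809

149.0688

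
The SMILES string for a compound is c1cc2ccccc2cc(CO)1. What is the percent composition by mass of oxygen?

10.11%

Atom tally by fragment:
  naphthalene ring system core → C:10 H:8
  (− 1 ring H displaced by substituents)
  + CH2OH → C:1 H:3 O:1
Element totals:
  C: 11
  H: 10
  O: 1
Molecular formula: C11H10O.
Molar mass = 158.200 g/mol.
Mass from O: 1 × 15.999 = 15.999 g/mol.
%O = 15.999 / 158.200 × 100 = 10.11%.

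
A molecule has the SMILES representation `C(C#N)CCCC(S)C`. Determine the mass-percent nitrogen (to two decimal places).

Atom tally by fragment:
  NCCH2 → C:2 H:2 N:1
  CH2 → C:1 H:2
  CH2 → C:1 H:2
  CH2 → C:1 H:2
  CH(SH) → C:1 H:2 S:1
  CH3 → C:1 H:3
Element totals:
  C: 7
  H: 13
  N: 1
  S: 1
Molecular formula: C7H13NS.
Molar mass = 143.248 g/mol.
Mass from N: 1 × 14.007 = 14.007 g/mol.
%N = 14.007 / 143.248 × 100 = 9.78%.

9.78%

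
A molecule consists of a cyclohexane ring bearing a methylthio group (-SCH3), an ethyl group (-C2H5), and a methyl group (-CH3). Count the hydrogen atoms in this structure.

Atom tally by fragment:
  cyclohexane ring core → C:6 H:12
  (− 3 ring H displaced by substituents)
  + SCH3 → C:1 H:3 S:1
  + C2H5 → C:2 H:5
  + CH3 → C:1 H:3
Element totals:
  C: 10
  H: 20
  S: 1

20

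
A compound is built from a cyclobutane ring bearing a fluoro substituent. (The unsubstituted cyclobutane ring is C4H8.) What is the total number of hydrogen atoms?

Atom tally by fragment:
  cyclobutane ring core → C:4 H:8
  (− 1 ring H displaced by substituents)
  + F → F:1
Element totals:
  C: 4
  H: 7
  F: 1

7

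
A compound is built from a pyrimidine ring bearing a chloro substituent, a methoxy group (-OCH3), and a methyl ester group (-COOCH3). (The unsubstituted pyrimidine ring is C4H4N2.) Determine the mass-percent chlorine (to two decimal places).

17.50%

Atom tally by fragment:
  pyrimidine ring core → C:4 H:4 N:2
  (− 3 ring H displaced by substituents)
  + Cl → Cl:1
  + OCH3 → C:1 H:3 O:1
  + COOCH3 → C:2 H:3 O:2
Element totals:
  C: 7
  H: 7
  Cl: 1
  N: 2
  O: 3
Molecular formula: C7H7ClN2O3.
Molar mass = 202.594 g/mol.
Mass from Cl: 1 × 35.45 = 35.450 g/mol.
%Cl = 35.450 / 202.594 × 100 = 17.50%.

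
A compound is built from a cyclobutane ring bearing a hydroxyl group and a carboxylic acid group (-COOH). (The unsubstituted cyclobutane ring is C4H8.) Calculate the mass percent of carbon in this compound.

51.72%

Atom tally by fragment:
  cyclobutane ring core → C:4 H:8
  (− 2 ring H displaced by substituents)
  + OH → O:1 H:1
  + COOH → C:1 H:1 O:2
Element totals:
  C: 5
  H: 8
  O: 3
Molecular formula: C5H8O3.
Molar mass = 116.116 g/mol.
Mass from C: 5 × 12.011 = 60.055 g/mol.
%C = 60.055 / 116.116 × 100 = 51.72%.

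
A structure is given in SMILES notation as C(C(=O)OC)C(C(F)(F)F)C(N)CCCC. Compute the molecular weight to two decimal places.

241.25 g/mol

Atom tally by fragment:
  CH3OOCCH2 → C:3 H:5 O:2
  CH(CF3) → C:2 H:1 F:3
  CH(NH2) → C:1 H:3 N:1
  CH2 → C:1 H:2
  CH2 → C:1 H:2
  CH2 → C:1 H:2
  CH3 → C:1 H:3
Element totals:
  C: 10
  H: 18
  F: 3
  N: 1
  O: 2
Molecular formula: C10H18F3NO2.
  M = 10(12.011) + 18(1.008) + 3(18.998) + 14.007 + 2(15.999)
    = 120.110 + 18.144 + 56.994 + 14.007 + 31.998 = 241.253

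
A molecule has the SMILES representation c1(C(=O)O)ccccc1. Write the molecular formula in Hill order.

Atom tally by fragment:
  benzene ring core → C:6 H:6
  (− 1 ring H displaced by substituents)
  + COOH → C:1 H:1 O:2
Element totals:
  C: 7
  H: 6
  O: 2

C7H6O2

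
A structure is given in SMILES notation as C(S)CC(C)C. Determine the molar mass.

104.21 g/mol

Atom tally by fragment:
  HSCH2 → C:1 H:3 S:1
  CH2 → C:1 H:2
  CH(CH3) → C:2 H:4
  CH3 → C:1 H:3
Element totals:
  C: 5
  H: 12
  S: 1
Molecular formula: C5H12S.
  M = 5(12.011) + 12(1.008) + 32.06
    = 60.055 + 12.096 + 32.060 = 104.211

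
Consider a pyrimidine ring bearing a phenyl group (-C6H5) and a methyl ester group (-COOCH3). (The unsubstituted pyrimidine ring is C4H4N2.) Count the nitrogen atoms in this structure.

Atom tally by fragment:
  pyrimidine ring core → C:4 H:4 N:2
  (− 2 ring H displaced by substituents)
  + C6H5 → C:6 H:5
  + COOCH3 → C:2 H:3 O:2
Element totals:
  C: 12
  H: 10
  N: 2
  O: 2

2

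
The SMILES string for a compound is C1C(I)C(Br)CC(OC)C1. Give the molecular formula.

Atom tally by fragment:
  cyclohexane ring core → C:6 H:12
  (− 3 ring H displaced by substituents)
  + I → I:1
  + Br → Br:1
  + OCH3 → C:1 H:3 O:1
Element totals:
  C: 7
  H: 12
  Br: 1
  I: 1
  O: 1

C7H12BrIO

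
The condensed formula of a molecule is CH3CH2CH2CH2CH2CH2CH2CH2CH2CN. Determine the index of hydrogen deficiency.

2

Atom tally by fragment:
  CH3 → C:1 H:3
  CH2 → C:1 H:2
  CH2 → C:1 H:2
  CH2 → C:1 H:2
  CH2 → C:1 H:2
  CH2 → C:1 H:2
  CH2 → C:1 H:2
  CH2 → C:1 H:2
  CH2CN → C:2 H:2 N:1
Element totals:
  C: 10
  H: 19
  N: 1
Molecular formula: C10H19N.
DoU = (2C + 2 + N − H − X) / 2 = (2·10 + 2 + 1 − 19 − 0) / 2 = 2.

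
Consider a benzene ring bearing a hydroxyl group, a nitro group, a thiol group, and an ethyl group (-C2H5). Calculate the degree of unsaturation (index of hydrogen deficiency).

Atom tally by fragment:
  benzene ring core → C:6 H:6
  (− 4 ring H displaced by substituents)
  + OH → O:1 H:1
  + NO2 → N:1 O:2
  + SH → S:1 H:1
  + C2H5 → C:2 H:5
Element totals:
  C: 8
  H: 9
  N: 1
  O: 3
  S: 1
Molecular formula: C8H9NO3S.
DoU = (2C + 2 + N − H − X) / 2 = (2·8 + 2 + 1 − 9 − 0) / 2 = 5.

5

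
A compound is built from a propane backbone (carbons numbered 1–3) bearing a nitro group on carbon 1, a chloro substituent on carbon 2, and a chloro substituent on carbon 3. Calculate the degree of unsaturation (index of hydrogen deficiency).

Atom tally by fragment:
  O2NCH2 → C:1 H:2 N:1 O:2
  CH(Cl) → C:1 H:1 Cl:1
  CH2Cl → C:1 H:2 Cl:1
Element totals:
  C: 3
  H: 5
  Cl: 2
  N: 1
  O: 2
Molecular formula: C3H5Cl2NO2.
DoU = (2C + 2 + N − H − X) / 2 = (2·3 + 2 + 1 − 5 − 2) / 2 = 1.

1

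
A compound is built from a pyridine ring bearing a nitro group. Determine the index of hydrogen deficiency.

5

Atom tally by fragment:
  pyridine ring core → C:5 H:5 N:1
  (− 1 ring H displaced by substituents)
  + NO2 → N:1 O:2
Element totals:
  C: 5
  H: 4
  N: 2
  O: 2
Molecular formula: C5H4N2O2.
DoU = (2C + 2 + N − H − X) / 2 = (2·5 + 2 + 2 − 4 − 0) / 2 = 5.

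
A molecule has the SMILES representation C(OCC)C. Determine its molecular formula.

C4H10O

Atom tally by fragment:
  C2H5OCH2 → C:3 H:7 O:1
  CH3 → C:1 H:3
Element totals:
  C: 4
  H: 10
  O: 1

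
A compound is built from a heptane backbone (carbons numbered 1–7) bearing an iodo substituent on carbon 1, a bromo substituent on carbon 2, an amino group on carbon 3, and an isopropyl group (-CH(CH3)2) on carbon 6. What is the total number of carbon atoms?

Atom tally by fragment:
  ICH2 → C:1 H:2 I:1
  CH(Br) → C:1 H:1 Br:1
  CH(NH2) → C:1 H:3 N:1
  CH2 → C:1 H:2
  CH2 → C:1 H:2
  CH(CH(CH3)2) → C:4 H:8
  CH3 → C:1 H:3
Element totals:
  C: 10
  H: 21
  Br: 1
  I: 1
  N: 1

10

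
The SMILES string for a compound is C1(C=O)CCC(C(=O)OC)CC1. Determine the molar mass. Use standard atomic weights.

170.21 g/mol

Atom tally by fragment:
  cyclohexane ring core → C:6 H:12
  (− 2 ring H displaced by substituents)
  + CHO → C:1 H:1 O:1
  + COOCH3 → C:2 H:3 O:2
Element totals:
  C: 9
  H: 14
  O: 3
Molecular formula: C9H14O3.
  M = 9(12.011) + 14(1.008) + 3(15.999)
    = 108.099 + 14.112 + 47.997 = 170.208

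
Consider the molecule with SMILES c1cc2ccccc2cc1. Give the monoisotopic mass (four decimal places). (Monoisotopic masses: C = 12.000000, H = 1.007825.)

128.0626

Atom tally by fragment:
  naphthalene ring system core → C:10 H:8
Element totals:
  C: 10
  H: 8
Molecular formula: C10H8.
  M = 10(12.0) + 8(1.007825)
    = 120.000000 + 8.062600 = 128.062600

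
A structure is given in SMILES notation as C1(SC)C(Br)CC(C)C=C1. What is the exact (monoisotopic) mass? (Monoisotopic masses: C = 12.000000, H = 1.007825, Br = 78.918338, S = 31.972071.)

Atom tally by fragment:
  cyclohexene ring core → C:6 H:10
  (− 3 ring H displaced by substituents)
  + SCH3 → C:1 H:3 S:1
  + Br → Br:1
  + CH3 → C:1 H:3
Element totals:
  C: 8
  H: 13
  Br: 1
  S: 1
Molecular formula: C8H13BrS.
  M = 8(12.0) + 13(1.007825) + 78.918338 + 31.972071
    = 96.000000 + 13.101725 + 78.918338 + 31.972071 = 219.992134

219.9921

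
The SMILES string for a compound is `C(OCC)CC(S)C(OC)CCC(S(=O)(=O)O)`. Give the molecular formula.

Atom tally by fragment:
  C2H5OCH2 → C:3 H:7 O:1
  CH2 → C:1 H:2
  CH(SH) → C:1 H:2 S:1
  CH(OCH3) → C:2 H:4 O:1
  CH2 → C:1 H:2
  CH2 → C:1 H:2
  CH2SO3H → C:1 H:3 S:1 O:3
Element totals:
  C: 10
  H: 22
  O: 5
  S: 2

C10H22O5S2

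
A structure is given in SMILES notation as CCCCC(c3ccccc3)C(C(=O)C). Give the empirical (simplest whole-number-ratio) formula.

C14H20O

Atom tally by fragment:
  CH3 → C:1 H:3
  CH2 → C:1 H:2
  CH2 → C:1 H:2
  CH2 → C:1 H:2
  CH(C6H5) → C:7 H:6
  CH2COCH3 → C:3 H:5 O:1
Element totals:
  C: 14
  H: 20
  O: 1
Molecular formula: C14H20O.
gcd of subscripts (14, 20, 1) = 1, so the empirical formula equals the molecular formula.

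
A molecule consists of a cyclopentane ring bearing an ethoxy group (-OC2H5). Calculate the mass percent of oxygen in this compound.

Atom tally by fragment:
  cyclopentane ring core → C:5 H:10
  (− 1 ring H displaced by substituents)
  + OC2H5 → C:2 H:5 O:1
Element totals:
  C: 7
  H: 14
  O: 1
Molecular formula: C7H14O.
Molar mass = 114.188 g/mol.
Mass from O: 1 × 15.999 = 15.999 g/mol.
%O = 15.999 / 114.188 × 100 = 14.01%.

14.01%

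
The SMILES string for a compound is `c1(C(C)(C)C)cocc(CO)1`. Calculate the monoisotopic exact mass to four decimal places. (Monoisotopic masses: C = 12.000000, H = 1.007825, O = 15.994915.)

Atom tally by fragment:
  furan ring core → C:4 H:4 O:1
  (− 2 ring H displaced by substituents)
  + C(CH3)3 → C:4 H:9
  + CH2OH → C:1 H:3 O:1
Element totals:
  C: 9
  H: 14
  O: 2
Molecular formula: C9H14O2.
  M = 9(12.0) + 14(1.007825) + 2(15.994915)
    = 108.000000 + 14.109550 + 31.989830 = 154.099380

154.0994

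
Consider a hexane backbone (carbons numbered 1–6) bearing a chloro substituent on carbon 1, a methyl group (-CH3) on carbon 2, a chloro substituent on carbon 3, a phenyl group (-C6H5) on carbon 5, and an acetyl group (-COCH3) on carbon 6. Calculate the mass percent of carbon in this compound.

Atom tally by fragment:
  ClCH2 → C:1 H:2 Cl:1
  CH(CH3) → C:2 H:4
  CH(Cl) → C:1 H:1 Cl:1
  CH2 → C:1 H:2
  CH(C6H5) → C:7 H:6
  CH2COCH3 → C:3 H:5 O:1
Element totals:
  C: 15
  H: 20
  Cl: 2
  O: 1
Molecular formula: C15H20Cl2O.
Molar mass = 287.224 g/mol.
Mass from C: 15 × 12.011 = 180.165 g/mol.
%C = 180.165 / 287.224 × 100 = 62.73%.

62.73%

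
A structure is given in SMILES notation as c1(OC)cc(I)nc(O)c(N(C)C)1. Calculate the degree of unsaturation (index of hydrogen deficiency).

4

Atom tally by fragment:
  pyridine ring core → C:5 H:5 N:1
  (− 4 ring H displaced by substituents)
  + OCH3 → C:1 H:3 O:1
  + I → I:1
  + OH → O:1 H:1
  + N(CH3)2 → N:1 C:2 H:6
Element totals:
  C: 8
  H: 11
  I: 1
  N: 2
  O: 2
Molecular formula: C8H11IN2O2.
DoU = (2C + 2 + N − H − X) / 2 = (2·8 + 2 + 2 − 11 − 1) / 2 = 4.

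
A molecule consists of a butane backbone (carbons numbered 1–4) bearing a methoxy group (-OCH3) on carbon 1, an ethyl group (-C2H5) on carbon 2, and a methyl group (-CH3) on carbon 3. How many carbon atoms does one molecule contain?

8

Atom tally by fragment:
  CH3OCH2 → C:2 H:5 O:1
  CH(C2H5) → C:3 H:6
  CH(CH3) → C:2 H:4
  CH3 → C:1 H:3
Element totals:
  C: 8
  H: 18
  O: 1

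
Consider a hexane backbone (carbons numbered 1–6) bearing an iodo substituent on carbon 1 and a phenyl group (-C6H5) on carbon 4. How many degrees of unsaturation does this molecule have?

4

Atom tally by fragment:
  ICH2 → C:1 H:2 I:1
  CH2 → C:1 H:2
  CH2 → C:1 H:2
  CH(C6H5) → C:7 H:6
  CH2 → C:1 H:2
  CH3 → C:1 H:3
Element totals:
  C: 12
  H: 17
  I: 1
Molecular formula: C12H17I.
DoU = (2C + 2 + N − H − X) / 2 = (2·12 + 2 + 0 − 17 − 1) / 2 = 4.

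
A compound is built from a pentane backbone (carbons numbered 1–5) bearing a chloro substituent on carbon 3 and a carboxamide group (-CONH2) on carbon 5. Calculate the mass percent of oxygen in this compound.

Atom tally by fragment:
  CH3 → C:1 H:3
  CH2 → C:1 H:2
  CH(Cl) → C:1 H:1 Cl:1
  CH2 → C:1 H:2
  CH2CONH2 → C:2 H:4 O:1 N:1
Element totals:
  C: 6
  H: 12
  Cl: 1
  N: 1
  O: 1
Molecular formula: C6H12ClNO.
Molar mass = 149.618 g/mol.
Mass from O: 1 × 15.999 = 15.999 g/mol.
%O = 15.999 / 149.618 × 100 = 10.69%.

10.69%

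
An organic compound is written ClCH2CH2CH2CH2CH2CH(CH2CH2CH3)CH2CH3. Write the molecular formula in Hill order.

Element totals:
  C: 11
  H: 23
  Cl: 1

C11H23Cl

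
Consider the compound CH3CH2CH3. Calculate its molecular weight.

Element totals:
  C: 3
  H: 8
Molecular formula: C3H8.
  M = 3(12.011) + 8(1.008)
    = 36.033 + 8.064 = 44.097

44.10 g/mol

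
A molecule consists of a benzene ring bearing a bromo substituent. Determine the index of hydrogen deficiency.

4

Atom tally by fragment:
  benzene ring core → C:6 H:6
  (− 1 ring H displaced by substituents)
  + Br → Br:1
Element totals:
  C: 6
  H: 5
  Br: 1
Molecular formula: C6H5Br.
DoU = (2C + 2 + N − H − X) / 2 = (2·6 + 2 + 0 − 5 − 1) / 2 = 4.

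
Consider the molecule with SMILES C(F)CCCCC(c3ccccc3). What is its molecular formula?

C12H17F

Atom tally by fragment:
  FCH2 → C:1 H:2 F:1
  CH2 → C:1 H:2
  CH2 → C:1 H:2
  CH2 → C:1 H:2
  CH2 → C:1 H:2
  CH2C6H5 → C:7 H:7
Element totals:
  C: 12
  H: 17
  F: 1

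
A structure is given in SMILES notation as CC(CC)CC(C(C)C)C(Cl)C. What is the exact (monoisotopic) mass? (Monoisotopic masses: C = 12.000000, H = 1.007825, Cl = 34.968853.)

190.1488

Atom tally by fragment:
  CH3 → C:1 H:3
  CH(C2H5) → C:3 H:6
  CH2 → C:1 H:2
  CH(CH(CH3)2) → C:4 H:8
  CH(Cl) → C:1 H:1 Cl:1
  CH3 → C:1 H:3
Element totals:
  C: 11
  H: 23
  Cl: 1
Molecular formula: C11H23Cl.
  M = 11(12.0) + 23(1.007825) + 34.968853
    = 132.000000 + 23.179975 + 34.968853 = 190.148828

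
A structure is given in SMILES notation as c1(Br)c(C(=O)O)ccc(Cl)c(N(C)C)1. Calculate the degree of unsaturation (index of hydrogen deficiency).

Atom tally by fragment:
  benzene ring core → C:6 H:6
  (− 4 ring H displaced by substituents)
  + Br → Br:1
  + COOH → C:1 H:1 O:2
  + Cl → Cl:1
  + N(CH3)2 → N:1 C:2 H:6
Element totals:
  C: 9
  H: 9
  Br: 1
  Cl: 1
  N: 1
  O: 2
Molecular formula: C9H9BrClNO2.
DoU = (2C + 2 + N − H − X) / 2 = (2·9 + 2 + 1 − 9 − 2) / 2 = 5.

5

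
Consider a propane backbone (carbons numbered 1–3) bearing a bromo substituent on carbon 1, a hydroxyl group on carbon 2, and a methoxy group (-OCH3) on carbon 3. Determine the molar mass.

Atom tally by fragment:
  BrCH2 → C:1 H:2 Br:1
  CH(OH) → C:1 H:2 O:1
  CH2OCH3 → C:2 H:5 O:1
Element totals:
  C: 4
  H: 9
  Br: 1
  O: 2
Molecular formula: C4H9BrO2.
  M = 4(12.011) + 9(1.008) + 79.904 + 2(15.999)
    = 48.044 + 9.072 + 79.904 + 31.998 = 169.018

169.02 g/mol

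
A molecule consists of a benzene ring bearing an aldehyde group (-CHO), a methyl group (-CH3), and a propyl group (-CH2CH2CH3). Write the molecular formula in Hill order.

C11H14O

Atom tally by fragment:
  benzene ring core → C:6 H:6
  (− 3 ring H displaced by substituents)
  + CHO → C:1 H:1 O:1
  + CH3 → C:1 H:3
  + CH2CH2CH3 → C:3 H:7
Element totals:
  C: 11
  H: 14
  O: 1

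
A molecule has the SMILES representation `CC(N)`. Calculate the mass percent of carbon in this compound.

53.28%

Atom tally by fragment:
  CH3 → C:1 H:3
  CH2NH2 → C:1 H:4 N:1
Element totals:
  C: 2
  H: 7
  N: 1
Molecular formula: C2H7N.
Molar mass = 45.085 g/mol.
Mass from C: 2 × 12.011 = 24.022 g/mol.
%C = 24.022 / 45.085 × 100 = 53.28%.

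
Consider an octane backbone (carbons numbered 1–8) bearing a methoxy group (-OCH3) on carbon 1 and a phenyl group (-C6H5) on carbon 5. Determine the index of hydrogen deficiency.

Atom tally by fragment:
  CH3OCH2 → C:2 H:5 O:1
  CH2 → C:1 H:2
  CH2 → C:1 H:2
  CH2 → C:1 H:2
  CH(C6H5) → C:7 H:6
  CH2 → C:1 H:2
  CH2 → C:1 H:2
  CH3 → C:1 H:3
Element totals:
  C: 15
  H: 24
  O: 1
Molecular formula: C15H24O.
DoU = (2C + 2 + N − H − X) / 2 = (2·15 + 2 + 0 − 24 − 0) / 2 = 4.

4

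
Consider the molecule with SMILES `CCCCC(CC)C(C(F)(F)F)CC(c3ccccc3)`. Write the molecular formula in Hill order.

C17H25F3

Atom tally by fragment:
  CH3 → C:1 H:3
  CH2 → C:1 H:2
  CH2 → C:1 H:2
  CH2 → C:1 H:2
  CH(C2H5) → C:3 H:6
  CH(CF3) → C:2 H:1 F:3
  CH2 → C:1 H:2
  CH2C6H5 → C:7 H:7
Element totals:
  C: 17
  H: 25
  F: 3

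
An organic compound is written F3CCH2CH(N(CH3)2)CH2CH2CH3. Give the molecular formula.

Atom tally by fragment:
  F3CCH2 → C:2 H:2 F:3
  CH(N(CH3)2) → C:3 H:7 N:1
  CH2 → C:1 H:2
  CH2 → C:1 H:2
  CH3 → C:1 H:3
Element totals:
  C: 8
  H: 16
  F: 3
  N: 1

C8H16F3N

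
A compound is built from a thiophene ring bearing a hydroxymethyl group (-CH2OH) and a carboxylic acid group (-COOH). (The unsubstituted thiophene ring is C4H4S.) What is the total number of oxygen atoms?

Atom tally by fragment:
  thiophene ring core → C:4 H:4 S:1
  (− 2 ring H displaced by substituents)
  + CH2OH → C:1 H:3 O:1
  + COOH → C:1 H:1 O:2
Element totals:
  C: 6
  H: 6
  O: 3
  S: 1

3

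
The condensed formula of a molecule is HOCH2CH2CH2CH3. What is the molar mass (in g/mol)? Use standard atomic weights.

74.12 g/mol

Atom tally by fragment:
  HOCH2CH2 → C:2 H:5 O:1
  CH2 → C:1 H:2
  CH3 → C:1 H:3
Element totals:
  C: 4
  H: 10
  O: 1
Molecular formula: C4H10O.
  M = 4(12.011) + 10(1.008) + 15.999
    = 48.044 + 10.080 + 15.999 = 74.123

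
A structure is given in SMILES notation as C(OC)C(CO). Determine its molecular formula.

C4H10O2

Atom tally by fragment:
  CH3OCH2 → C:2 H:5 O:1
  CH2CH2OH → C:2 H:5 O:1
Element totals:
  C: 4
  H: 10
  O: 2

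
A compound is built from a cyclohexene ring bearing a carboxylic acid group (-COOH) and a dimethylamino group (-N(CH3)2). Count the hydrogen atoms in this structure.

15

Atom tally by fragment:
  cyclohexene ring core → C:6 H:10
  (− 2 ring H displaced by substituents)
  + COOH → C:1 H:1 O:2
  + N(CH3)2 → N:1 C:2 H:6
Element totals:
  C: 9
  H: 15
  N: 1
  O: 2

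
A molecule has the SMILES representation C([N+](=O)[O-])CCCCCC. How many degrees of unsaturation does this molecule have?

Atom tally by fragment:
  O2NCH2 → C:1 H:2 N:1 O:2
  CH2 → C:1 H:2
  CH2 → C:1 H:2
  CH2 → C:1 H:2
  CH2 → C:1 H:2
  CH2 → C:1 H:2
  CH3 → C:1 H:3
Element totals:
  C: 7
  H: 15
  N: 1
  O: 2
Molecular formula: C7H15NO2.
DoU = (2C + 2 + N − H − X) / 2 = (2·7 + 2 + 1 − 15 − 0) / 2 = 1.

1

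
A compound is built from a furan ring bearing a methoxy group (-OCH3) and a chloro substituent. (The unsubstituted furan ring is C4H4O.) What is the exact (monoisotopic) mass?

Atom tally by fragment:
  furan ring core → C:4 H:4 O:1
  (− 2 ring H displaced by substituents)
  + OCH3 → C:1 H:3 O:1
  + Cl → Cl:1
Element totals:
  C: 5
  H: 5
  Cl: 1
  O: 2
Molecular formula: C5H5ClO2.
  M = 5(12.0) + 5(1.007825) + 34.968853 + 2(15.994915)
    = 60.000000 + 5.039125 + 34.968853 + 31.989830 = 131.997808

131.9978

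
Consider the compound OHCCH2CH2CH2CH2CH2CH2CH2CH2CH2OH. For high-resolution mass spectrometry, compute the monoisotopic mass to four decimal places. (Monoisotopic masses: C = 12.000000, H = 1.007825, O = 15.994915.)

Atom tally by fragment:
  OHCCH2 → C:2 H:3 O:1
  CH2 → C:1 H:2
  CH2 → C:1 H:2
  CH2 → C:1 H:2
  CH2 → C:1 H:2
  CH2 → C:1 H:2
  CH2 → C:1 H:2
  CH2 → C:1 H:2
  CH2OH → C:1 H:3 O:1
Element totals:
  C: 10
  H: 20
  O: 2
Molecular formula: C10H20O2.
  M = 10(12.0) + 20(1.007825) + 2(15.994915)
    = 120.000000 + 20.156500 + 31.989830 = 172.146330

172.1463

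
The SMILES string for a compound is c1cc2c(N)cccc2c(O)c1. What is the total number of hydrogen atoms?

9

Atom tally by fragment:
  naphthalene ring system core → C:10 H:8
  (− 2 ring H displaced by substituents)
  + NH2 → N:1 H:2
  + OH → O:1 H:1
Element totals:
  C: 10
  H: 9
  N: 1
  O: 1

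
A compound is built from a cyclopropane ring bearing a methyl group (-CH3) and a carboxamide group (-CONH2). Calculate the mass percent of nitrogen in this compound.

14.13%

Atom tally by fragment:
  cyclopropane ring core → C:3 H:6
  (− 2 ring H displaced by substituents)
  + CH3 → C:1 H:3
  + CONH2 → C:1 H:2 O:1 N:1
Element totals:
  C: 5
  H: 9
  N: 1
  O: 1
Molecular formula: C5H9NO.
Molar mass = 99.133 g/mol.
Mass from N: 1 × 14.007 = 14.007 g/mol.
%N = 14.007 / 99.133 × 100 = 14.13%.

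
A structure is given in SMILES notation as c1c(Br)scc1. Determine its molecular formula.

C4H3BrS

Atom tally by fragment:
  thiophene ring core → C:4 H:4 S:1
  (− 1 ring H displaced by substituents)
  + Br → Br:1
Element totals:
  C: 4
  H: 3
  Br: 1
  S: 1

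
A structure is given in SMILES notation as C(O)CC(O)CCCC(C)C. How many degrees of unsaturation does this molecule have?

Atom tally by fragment:
  HOCH2 → C:1 H:3 O:1
  CH2 → C:1 H:2
  CH(OH) → C:1 H:2 O:1
  CH2 → C:1 H:2
  CH2 → C:1 H:2
  CH2 → C:1 H:2
  CH(CH3) → C:2 H:4
  CH3 → C:1 H:3
Element totals:
  C: 9
  H: 20
  O: 2
Molecular formula: C9H20O2.
DoU = (2C + 2 + N − H − X) / 2 = (2·9 + 2 + 0 − 20 − 0) / 2 = 0.

0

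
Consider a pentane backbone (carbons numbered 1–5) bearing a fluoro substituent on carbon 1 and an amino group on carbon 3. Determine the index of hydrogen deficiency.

Atom tally by fragment:
  FCH2 → C:1 H:2 F:1
  CH2 → C:1 H:2
  CH(NH2) → C:1 H:3 N:1
  CH2 → C:1 H:2
  CH3 → C:1 H:3
Element totals:
  C: 5
  H: 12
  F: 1
  N: 1
Molecular formula: C5H12FN.
DoU = (2C + 2 + N − H − X) / 2 = (2·5 + 2 + 1 − 12 − 1) / 2 = 0.

0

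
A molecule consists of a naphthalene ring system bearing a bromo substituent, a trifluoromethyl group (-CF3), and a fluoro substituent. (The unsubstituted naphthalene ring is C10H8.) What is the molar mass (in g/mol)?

293.06 g/mol

Atom tally by fragment:
  naphthalene ring system core → C:10 H:8
  (− 3 ring H displaced by substituents)
  + Br → Br:1
  + CF3 → C:1 F:3
  + F → F:1
Element totals:
  C: 11
  H: 5
  Br: 1
  F: 4
Molecular formula: C11H5BrF4.
  M = 11(12.011) + 5(1.008) + 79.904 + 4(18.998)
    = 132.121 + 5.040 + 79.904 + 75.992 = 293.057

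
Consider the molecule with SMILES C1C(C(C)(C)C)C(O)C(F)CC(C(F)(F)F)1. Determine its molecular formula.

C11H18F4O

Atom tally by fragment:
  cyclohexane ring core → C:6 H:12
  (− 4 ring H displaced by substituents)
  + C(CH3)3 → C:4 H:9
  + OH → O:1 H:1
  + F → F:1
  + CF3 → C:1 F:3
Element totals:
  C: 11
  H: 18
  F: 4
  O: 1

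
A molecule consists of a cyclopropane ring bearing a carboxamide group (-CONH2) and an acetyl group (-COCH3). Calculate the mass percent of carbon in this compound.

Atom tally by fragment:
  cyclopropane ring core → C:3 H:6
  (− 2 ring H displaced by substituents)
  + CONH2 → C:1 H:2 O:1 N:1
  + COCH3 → C:2 H:3 O:1
Element totals:
  C: 6
  H: 9
  N: 1
  O: 2
Molecular formula: C6H9NO2.
Molar mass = 127.143 g/mol.
Mass from C: 6 × 12.011 = 72.066 g/mol.
%C = 72.066 / 127.143 × 100 = 56.68%.

56.68%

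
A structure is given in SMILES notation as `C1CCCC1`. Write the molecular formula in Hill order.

C5H10

Atom tally by fragment:
  cyclopentane ring core → C:5 H:10
Element totals:
  C: 5
  H: 10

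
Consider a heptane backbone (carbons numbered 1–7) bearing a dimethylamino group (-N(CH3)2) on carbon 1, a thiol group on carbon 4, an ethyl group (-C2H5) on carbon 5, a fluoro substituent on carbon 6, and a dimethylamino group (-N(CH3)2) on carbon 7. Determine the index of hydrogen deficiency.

0

Atom tally by fragment:
  (CH3)2NCH2 → C:3 H:8 N:1
  CH2 → C:1 H:2
  CH2 → C:1 H:2
  CH(SH) → C:1 H:2 S:1
  CH(C2H5) → C:3 H:6
  CH(F) → C:1 H:1 F:1
  CH2N(CH3)2 → C:3 H:8 N:1
Element totals:
  C: 13
  H: 29
  F: 1
  N: 2
  S: 1
Molecular formula: C13H29FN2S.
DoU = (2C + 2 + N − H − X) / 2 = (2·13 + 2 + 2 − 29 − 1) / 2 = 0.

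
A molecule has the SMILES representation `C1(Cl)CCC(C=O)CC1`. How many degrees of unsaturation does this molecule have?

Atom tally by fragment:
  cyclohexane ring core → C:6 H:12
  (− 2 ring H displaced by substituents)
  + Cl → Cl:1
  + CHO → C:1 H:1 O:1
Element totals:
  C: 7
  H: 11
  Cl: 1
  O: 1
Molecular formula: C7H11ClO.
DoU = (2C + 2 + N − H − X) / 2 = (2·7 + 2 + 0 − 11 − 1) / 2 = 2.

2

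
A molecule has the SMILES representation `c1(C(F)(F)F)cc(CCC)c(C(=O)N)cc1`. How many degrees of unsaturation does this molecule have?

5

Atom tally by fragment:
  benzene ring core → C:6 H:6
  (− 3 ring H displaced by substituents)
  + CF3 → C:1 F:3
  + CH2CH2CH3 → C:3 H:7
  + CONH2 → C:1 H:2 O:1 N:1
Element totals:
  C: 11
  H: 12
  F: 3
  N: 1
  O: 1
Molecular formula: C11H12F3NO.
DoU = (2C + 2 + N − H − X) / 2 = (2·11 + 2 + 1 − 12 − 3) / 2 = 5.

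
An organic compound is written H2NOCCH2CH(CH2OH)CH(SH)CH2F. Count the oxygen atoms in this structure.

Element totals:
  C: 6
  H: 12
  F: 1
  N: 1
  O: 2
  S: 1

2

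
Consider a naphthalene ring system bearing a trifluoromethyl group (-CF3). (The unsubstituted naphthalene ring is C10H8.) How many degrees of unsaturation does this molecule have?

Atom tally by fragment:
  naphthalene ring system core → C:10 H:8
  (− 1 ring H displaced by substituents)
  + CF3 → C:1 F:3
Element totals:
  C: 11
  H: 7
  F: 3
Molecular formula: C11H7F3.
DoU = (2C + 2 + N − H − X) / 2 = (2·11 + 2 + 0 − 7 − 3) / 2 = 7.

7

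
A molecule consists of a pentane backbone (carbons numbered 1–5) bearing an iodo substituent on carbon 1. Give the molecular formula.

C5H11I

Atom tally by fragment:
  ICH2 → C:1 H:2 I:1
  CH2 → C:1 H:2
  CH2 → C:1 H:2
  CH2 → C:1 H:2
  CH3 → C:1 H:3
Element totals:
  C: 5
  H: 11
  I: 1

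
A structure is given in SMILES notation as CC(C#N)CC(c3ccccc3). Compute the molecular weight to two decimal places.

Atom tally by fragment:
  CH3 → C:1 H:3
  CH(CN) → C:2 H:1 N:1
  CH2 → C:1 H:2
  CH2C6H5 → C:7 H:7
Element totals:
  C: 11
  H: 13
  N: 1
Molecular formula: C11H13N.
  M = 11(12.011) + 13(1.008) + 14.007
    = 132.121 + 13.104 + 14.007 = 159.232

159.23 g/mol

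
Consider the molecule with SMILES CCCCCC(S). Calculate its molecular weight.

118.24 g/mol

Atom tally by fragment:
  CH3 → C:1 H:3
  CH2 → C:1 H:2
  CH2 → C:1 H:2
  CH2 → C:1 H:2
  CH2 → C:1 H:2
  CH2SH → C:1 H:3 S:1
Element totals:
  C: 6
  H: 14
  S: 1
Molecular formula: C6H14S.
  M = 6(12.011) + 14(1.008) + 32.06
    = 72.066 + 14.112 + 32.060 = 118.238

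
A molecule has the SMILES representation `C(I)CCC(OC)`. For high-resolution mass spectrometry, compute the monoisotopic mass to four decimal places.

Atom tally by fragment:
  ICH2 → C:1 H:2 I:1
  CH2 → C:1 H:2
  CH2 → C:1 H:2
  CH2OCH3 → C:2 H:5 O:1
Element totals:
  C: 5
  H: 11
  I: 1
  O: 1
Molecular formula: C5H11IO.
  M = 5(12.0) + 11(1.007825) + 126.904472 + 15.994915
    = 60.000000 + 11.086075 + 126.904472 + 15.994915 = 213.985462

213.9855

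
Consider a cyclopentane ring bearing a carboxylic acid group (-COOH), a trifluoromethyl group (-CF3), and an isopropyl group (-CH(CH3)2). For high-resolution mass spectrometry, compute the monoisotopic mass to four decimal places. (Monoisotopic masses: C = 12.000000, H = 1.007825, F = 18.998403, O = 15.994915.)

224.1024

Atom tally by fragment:
  cyclopentane ring core → C:5 H:10
  (− 3 ring H displaced by substituents)
  + COOH → C:1 H:1 O:2
  + CF3 → C:1 F:3
  + CH(CH3)2 → C:3 H:7
Element totals:
  C: 10
  H: 15
  F: 3
  O: 2
Molecular formula: C10H15F3O2.
  M = 10(12.0) + 15(1.007825) + 3(18.998403) + 2(15.994915)
    = 120.000000 + 15.117375 + 56.995209 + 31.989830 = 224.102414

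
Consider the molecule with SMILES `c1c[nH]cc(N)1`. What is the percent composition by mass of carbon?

58.51%

Atom tally by fragment:
  pyrrole ring core → C:4 H:5 N:1
  (− 1 ring H displaced by substituents)
  + NH2 → N:1 H:2
Element totals:
  C: 4
  H: 6
  N: 2
Molecular formula: C4H6N2.
Molar mass = 82.106 g/mol.
Mass from C: 4 × 12.011 = 48.044 g/mol.
%C = 48.044 / 82.106 × 100 = 58.51%.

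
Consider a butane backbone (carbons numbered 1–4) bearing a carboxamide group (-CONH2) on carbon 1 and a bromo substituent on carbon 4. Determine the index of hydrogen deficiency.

1

Atom tally by fragment:
  H2NOCCH2 → C:2 H:4 O:1 N:1
  CH2 → C:1 H:2
  CH2 → C:1 H:2
  CH2Br → C:1 H:2 Br:1
Element totals:
  C: 5
  H: 10
  Br: 1
  N: 1
  O: 1
Molecular formula: C5H10BrNO.
DoU = (2C + 2 + N − H − X) / 2 = (2·5 + 2 + 1 − 10 − 1) / 2 = 1.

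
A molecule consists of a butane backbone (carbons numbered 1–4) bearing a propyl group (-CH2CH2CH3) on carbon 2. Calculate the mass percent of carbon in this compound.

83.90%

Atom tally by fragment:
  CH3 → C:1 H:3
  CH(CH2CH2CH3) → C:4 H:8
  CH2 → C:1 H:2
  CH3 → C:1 H:3
Element totals:
  C: 7
  H: 16
Molecular formula: C7H16.
Molar mass = 100.205 g/mol.
Mass from C: 7 × 12.011 = 84.077 g/mol.
%C = 84.077 / 100.205 × 100 = 83.90%.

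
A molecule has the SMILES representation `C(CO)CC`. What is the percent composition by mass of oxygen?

21.58%

Atom tally by fragment:
  HOCH2CH2 → C:2 H:5 O:1
  CH2 → C:1 H:2
  CH3 → C:1 H:3
Element totals:
  C: 4
  H: 10
  O: 1
Molecular formula: C4H10O.
Molar mass = 74.123 g/mol.
Mass from O: 1 × 15.999 = 15.999 g/mol.
%O = 15.999 / 74.123 × 100 = 21.58%.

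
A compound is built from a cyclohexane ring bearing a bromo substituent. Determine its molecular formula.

Atom tally by fragment:
  cyclohexane ring core → C:6 H:12
  (− 1 ring H displaced by substituents)
  + Br → Br:1
Element totals:
  C: 6
  H: 11
  Br: 1

C6H11Br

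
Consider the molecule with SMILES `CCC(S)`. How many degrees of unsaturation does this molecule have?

Atom tally by fragment:
  CH3 → C:1 H:3
  CH2 → C:1 H:2
  CH2SH → C:1 H:3 S:1
Element totals:
  C: 3
  H: 8
  S: 1
Molecular formula: C3H8S.
DoU = (2C + 2 + N − H − X) / 2 = (2·3 + 2 + 0 − 8 − 0) / 2 = 0.

0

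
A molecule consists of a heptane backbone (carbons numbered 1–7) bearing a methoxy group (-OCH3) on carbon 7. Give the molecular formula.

Atom tally by fragment:
  CH3 → C:1 H:3
  CH2 → C:1 H:2
  CH2 → C:1 H:2
  CH2 → C:1 H:2
  CH2 → C:1 H:2
  CH2 → C:1 H:2
  CH2OCH3 → C:2 H:5 O:1
Element totals:
  C: 8
  H: 18
  O: 1

C8H18O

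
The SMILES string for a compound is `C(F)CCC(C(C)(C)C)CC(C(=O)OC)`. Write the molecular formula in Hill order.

Atom tally by fragment:
  FCH2 → C:1 H:2 F:1
  CH2 → C:1 H:2
  CH2 → C:1 H:2
  CH(C(CH3)3) → C:5 H:10
  CH2 → C:1 H:2
  CH2COOCH3 → C:3 H:5 O:2
Element totals:
  C: 12
  H: 23
  F: 1
  O: 2

C12H23FO2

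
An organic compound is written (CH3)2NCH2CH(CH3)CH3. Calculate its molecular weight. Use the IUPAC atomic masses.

Atom tally by fragment:
  (CH3)2NCH2 → C:3 H:8 N:1
  CH(CH3) → C:2 H:4
  CH3 → C:1 H:3
Element totals:
  C: 6
  H: 15
  N: 1
Molecular formula: C6H15N.
  M = 6(12.011) + 15(1.008) + 14.007
    = 72.066 + 15.120 + 14.007 = 101.193

101.19 g/mol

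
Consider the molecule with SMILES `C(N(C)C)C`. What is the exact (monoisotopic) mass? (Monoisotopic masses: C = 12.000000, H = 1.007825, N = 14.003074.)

73.0891

Atom tally by fragment:
  (CH3)2NCH2 → C:3 H:8 N:1
  CH3 → C:1 H:3
Element totals:
  C: 4
  H: 11
  N: 1
Molecular formula: C4H11N.
  M = 4(12.0) + 11(1.007825) + 14.003074
    = 48.000000 + 11.086075 + 14.003074 = 73.089149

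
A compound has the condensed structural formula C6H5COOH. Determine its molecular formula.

Element totals:
  C: 7
  H: 6
  O: 2

C7H6O2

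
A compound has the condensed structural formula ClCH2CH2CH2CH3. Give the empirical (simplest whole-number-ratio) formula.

Element totals:
  C: 4
  H: 9
  Cl: 1
Molecular formula: C4H9Cl.
gcd of subscripts (4, 1, 9) = 1, so the empirical formula equals the molecular formula.

C4H9Cl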